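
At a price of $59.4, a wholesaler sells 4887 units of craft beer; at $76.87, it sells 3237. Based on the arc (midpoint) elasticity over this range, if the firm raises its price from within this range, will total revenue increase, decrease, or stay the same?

Arc ε = (-1650/17.47)(68.14/4062.0) ≈ -1.584.
|ε| = 1.58 > 1, so demand is elastic. A price rise therefore reduces total revenue.

decrease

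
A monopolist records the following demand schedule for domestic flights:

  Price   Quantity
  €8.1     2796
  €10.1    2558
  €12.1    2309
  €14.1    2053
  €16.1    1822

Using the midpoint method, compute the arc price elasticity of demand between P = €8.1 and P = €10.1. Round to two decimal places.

At P = 8.1, Q = 2796; at P = 10.1, Q = 2558.
ΔQ = -238, ΔP = 2.0. Midpoints: P̄ = 9.10, Q̄ = 2677.0.
ε = (ΔQ/ΔP)(P̄/Q̄) = (-238/2.0)(9.10/2677.0).

-0.40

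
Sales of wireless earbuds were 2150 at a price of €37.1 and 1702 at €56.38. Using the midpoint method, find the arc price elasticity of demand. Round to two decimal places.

ΔQ = 1702 − 2150 = -448; ΔP = 56.38 − 37.1 = 19.28.
Midpoints: P̄ = 46.74, Q̄ = 1926.0.
ε = (ΔQ/ΔP)(P̄/Q̄) = (-448/19.28)(46.74/1926.0).

-0.56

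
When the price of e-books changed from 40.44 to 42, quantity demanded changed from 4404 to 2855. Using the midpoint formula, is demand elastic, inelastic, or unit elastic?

Arc ε ≈ -11.277.
|ε| = 11.28 > 1.

elastic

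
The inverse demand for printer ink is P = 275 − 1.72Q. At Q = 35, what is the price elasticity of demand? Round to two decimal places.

-3.57

At Q = 35, P = 275 − 1.72(35) = 214.80.
dP/dQ = −1.72, so dQ/dP = 1/(−1.72) = -0.581.
ε = (dQ/dP)(P/Q) = (-0.581)(214.80/35).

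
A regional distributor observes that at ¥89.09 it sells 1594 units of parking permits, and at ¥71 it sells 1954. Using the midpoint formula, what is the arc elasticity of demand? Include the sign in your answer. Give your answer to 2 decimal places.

-0.90

ΔQ = 1954 − 1594 = 360; ΔP = 71 − 89.09 = -18.09.
Midpoints: P̄ = 80.05, Q̄ = 1774.0.
ε = (ΔQ/ΔP)(P̄/Q̄) = (360/-18.09)(80.05/1774.0).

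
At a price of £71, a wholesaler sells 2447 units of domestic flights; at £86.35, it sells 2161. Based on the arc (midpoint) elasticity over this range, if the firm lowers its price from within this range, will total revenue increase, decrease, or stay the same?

decrease

Arc ε = (-286/15.35)(78.67/2304.0) ≈ -0.636.
|ε| = 0.64 < 1, so demand is inelastic. A price cut therefore reduces total revenue.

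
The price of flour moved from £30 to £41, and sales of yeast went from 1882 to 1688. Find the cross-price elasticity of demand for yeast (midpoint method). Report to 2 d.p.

ΔQ_x = 1688 − 1882 = -194; ΔP_y = 41 − 30 = 11.
Midpoints: P̄_y = 35.50, Q̄_x = 1785.0.
ε_xy = (ΔQ_x/ΔP_y)(P̄_y/Q̄_x) = (-194/11)(35.50/1785.0).
ε_xy < 0, so the goods are complements.

-0.35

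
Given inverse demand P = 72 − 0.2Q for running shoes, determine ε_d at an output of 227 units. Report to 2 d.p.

At Q = 227, P = 72 − 0.2(227) = 26.60.
dP/dQ = −0.2, so dQ/dP = 1/(−0.2) = -5.000.
ε = (dQ/dP)(P/Q) = (-5.000)(26.60/227).

-0.59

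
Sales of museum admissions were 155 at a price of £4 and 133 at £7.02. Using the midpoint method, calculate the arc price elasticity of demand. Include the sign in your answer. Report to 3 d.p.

-0.279

ΔQ = 133 − 155 = -22; ΔP = 7.02 − 4 = 3.02.
Midpoints: P̄ = 5.51, Q̄ = 144.0.
ε = (ΔQ/ΔP)(P̄/Q̄) = (-22/3.02)(5.51/144.0).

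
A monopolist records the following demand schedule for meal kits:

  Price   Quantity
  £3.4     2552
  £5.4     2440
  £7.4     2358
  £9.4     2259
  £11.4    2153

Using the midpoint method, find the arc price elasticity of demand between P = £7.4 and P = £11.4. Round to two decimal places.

At P = 7.4, Q = 2358; at P = 11.4, Q = 2153.
ΔQ = -205, ΔP = 4.0. Midpoints: P̄ = 9.40, Q̄ = 2255.5.
ε = (ΔQ/ΔP)(P̄/Q̄) = (-205/4.0)(9.40/2255.5).

-0.21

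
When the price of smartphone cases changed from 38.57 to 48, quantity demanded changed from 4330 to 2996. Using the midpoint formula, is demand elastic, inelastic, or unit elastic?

Arc ε ≈ -1.672.
|ε| = 1.67 > 1.

elastic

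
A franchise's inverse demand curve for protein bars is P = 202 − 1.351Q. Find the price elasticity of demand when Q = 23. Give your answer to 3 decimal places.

-5.501

At Q = 23, P = 202 − 1.351(23) = 170.93.
dP/dQ = −1.351, so dQ/dP = 1/(−1.351) = -0.740.
ε = (dQ/dP)(P/Q) = (-0.740)(170.93/23).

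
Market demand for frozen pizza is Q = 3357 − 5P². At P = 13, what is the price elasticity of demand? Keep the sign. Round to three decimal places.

-0.673

At P = 13, Q = 2512.
dQ/dP = −10P = -130.
ε = (dQ/dP)(P/Q) = (-130)(13/2512).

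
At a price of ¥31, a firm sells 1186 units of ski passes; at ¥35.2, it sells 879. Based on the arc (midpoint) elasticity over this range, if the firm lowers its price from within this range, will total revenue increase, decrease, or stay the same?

Arc ε = (-307/4.2)(33.10/1032.5) ≈ -2.343.
|ε| = 2.34 > 1, so demand is elastic. A price cut therefore raises total revenue.

increase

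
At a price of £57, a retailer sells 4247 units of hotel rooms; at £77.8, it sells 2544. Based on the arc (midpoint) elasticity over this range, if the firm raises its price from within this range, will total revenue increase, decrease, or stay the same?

Arc ε = (-1703/20.8)(67.40/3395.5) ≈ -1.625.
|ε| = 1.63 > 1, so demand is elastic. A price rise therefore reduces total revenue.

decrease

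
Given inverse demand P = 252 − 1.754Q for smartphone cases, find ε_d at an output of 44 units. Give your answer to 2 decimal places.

At Q = 44, P = 252 − 1.754(44) = 174.82.
dP/dQ = −1.754, so dQ/dP = 1/(−1.754) = -0.570.
ε = (dQ/dP)(P/Q) = (-0.570)(174.82/44).

-2.27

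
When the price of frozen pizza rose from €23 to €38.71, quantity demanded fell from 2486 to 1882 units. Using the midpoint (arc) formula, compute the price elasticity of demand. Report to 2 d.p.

-0.54

ΔQ = 1882 − 2486 = -604; ΔP = 38.71 − 23 = 15.71.
Midpoints: P̄ = 30.86, Q̄ = 2184.0.
ε = (ΔQ/ΔP)(P̄/Q̄) = (-604/15.71)(30.86/2184.0).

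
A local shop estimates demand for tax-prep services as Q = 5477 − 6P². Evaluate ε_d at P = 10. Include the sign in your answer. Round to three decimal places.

At P = 10, Q = 4877.
dQ/dP = −12P = -120.
ε = (dQ/dP)(P/Q) = (-120)(10/4877).
|ε| < 1, so demand is inelastic at this price.

-0.246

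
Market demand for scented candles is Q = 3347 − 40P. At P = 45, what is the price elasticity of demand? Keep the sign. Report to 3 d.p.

-1.164

At P = 45, Q = 1547.
dQ/dP = −40.
ε = (dQ/dP)(P/Q) = (-40)(45/1547).
|ε| > 1, so demand is elastic at this price.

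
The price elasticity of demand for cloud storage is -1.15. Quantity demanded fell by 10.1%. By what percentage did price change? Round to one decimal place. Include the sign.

8.8%

%ΔP ≈ %ΔQ / ε = (-10.1%)/(-1.15) = 8.78%.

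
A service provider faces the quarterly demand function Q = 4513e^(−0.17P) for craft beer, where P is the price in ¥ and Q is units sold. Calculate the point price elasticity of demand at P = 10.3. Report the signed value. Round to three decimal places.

-1.751

At P = 10.3, Q = 783.458.
dQ/dP = −0.17·4513e^(−0.17P) = −0.17Q = -133.188.
ε = (dQ/dP)(P/Q) = (-133.188)(10.3/783.458).
|ε| > 1, so demand is elastic at this price.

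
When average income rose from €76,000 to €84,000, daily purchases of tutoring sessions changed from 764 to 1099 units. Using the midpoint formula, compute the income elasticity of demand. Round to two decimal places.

3.60

ΔQ = 335, ΔI = 8000. Midpoints: Ī = 80,000, Q̄ = 931.5.
ε_I = (ΔQ/ΔI)(Ī/Q̄) = (335/8000)(80000/931.5).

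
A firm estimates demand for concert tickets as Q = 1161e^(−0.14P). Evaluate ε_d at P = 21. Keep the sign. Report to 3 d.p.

-2.940

At P = 21, Q = 61.377.
dQ/dP = −0.14·1161e^(−0.14P) = −0.14Q = -8.593.
ε = (dQ/dP)(P/Q) = (-8.593)(21/61.377).
|ε| > 1, so demand is elastic at this price.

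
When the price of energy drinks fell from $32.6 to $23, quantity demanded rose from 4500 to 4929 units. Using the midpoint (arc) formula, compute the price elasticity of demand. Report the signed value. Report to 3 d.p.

-0.264

ΔQ = 4929 − 4500 = 429; ΔP = 23 − 32.6 = -9.6.
Midpoints: P̄ = 27.80, Q̄ = 4714.5.
ε = (ΔQ/ΔP)(P̄/Q̄) = (429/-9.6)(27.80/4714.5).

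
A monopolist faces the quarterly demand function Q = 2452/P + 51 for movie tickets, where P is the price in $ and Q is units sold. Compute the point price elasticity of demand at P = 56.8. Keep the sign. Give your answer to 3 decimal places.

At P = 56.8, Q = 94.169.
dQ/dP = −2452/P² = -0.760.
ε = (dQ/dP)(P/Q) = (-0.760)(56.8/94.169).

-0.458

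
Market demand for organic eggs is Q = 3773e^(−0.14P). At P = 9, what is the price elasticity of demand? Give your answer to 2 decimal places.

-1.26

At P = 9, Q = 1070.227.
dQ/dP = −0.14·3773e^(−0.14P) = −0.14Q = -149.832.
ε = (dQ/dP)(P/Q) = (-149.832)(9/1070.227).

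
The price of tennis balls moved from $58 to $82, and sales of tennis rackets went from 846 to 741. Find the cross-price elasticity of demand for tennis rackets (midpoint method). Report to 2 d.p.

ΔQ_x = 741 − 846 = -105; ΔP_y = 82 − 58 = 24.
Midpoints: P̄_y = 70.00, Q̄_x = 793.5.
ε_xy = (ΔQ_x/ΔP_y)(P̄_y/Q̄_x) = (-105/24)(70.00/793.5).

-0.39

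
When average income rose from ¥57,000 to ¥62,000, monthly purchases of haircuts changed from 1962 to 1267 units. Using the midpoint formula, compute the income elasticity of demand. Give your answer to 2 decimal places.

-5.12

ΔQ = -695, ΔI = 5000. Midpoints: Ī = 59,500, Q̄ = 1614.5.
ε_I = (ΔQ/ΔI)(Ī/Q̄) = (-695/5000)(59500/1614.5).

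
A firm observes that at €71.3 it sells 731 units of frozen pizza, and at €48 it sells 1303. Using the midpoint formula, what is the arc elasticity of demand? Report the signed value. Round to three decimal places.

-1.440

ΔQ = 1303 − 731 = 572; ΔP = 48 − 71.3 = -23.3.
Midpoints: P̄ = 59.65, Q̄ = 1017.0.
ε = (ΔQ/ΔP)(P̄/Q̄) = (572/-23.3)(59.65/1017.0).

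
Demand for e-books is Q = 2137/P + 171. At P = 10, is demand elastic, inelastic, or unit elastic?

Q = 384.700, dQ/dP = -21.370.
ε = (dQ/dP)(P/Q) ≈ -0.555.
|ε| = 0.56 < 1.

inelastic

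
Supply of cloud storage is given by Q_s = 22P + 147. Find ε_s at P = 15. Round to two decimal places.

0.69

At P = 15, Q_s = 477.
dQ_s/dP = 22.
ε_s = (dQ_s/dP)(P/Q_s) = (22)(15/477).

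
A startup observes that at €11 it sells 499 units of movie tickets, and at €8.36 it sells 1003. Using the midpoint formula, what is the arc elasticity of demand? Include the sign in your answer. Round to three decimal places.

-2.461

ΔQ = 1003 − 499 = 504; ΔP = 8.36 − 11 = -2.64.
Midpoints: P̄ = 9.68, Q̄ = 751.0.
ε = (ΔQ/ΔP)(P̄/Q̄) = (504/-2.64)(9.68/751.0).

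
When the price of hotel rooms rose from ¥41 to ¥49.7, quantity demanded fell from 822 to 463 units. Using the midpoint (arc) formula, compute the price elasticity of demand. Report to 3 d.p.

-2.913

ΔQ = 463 − 822 = -359; ΔP = 49.7 − 41 = 8.7.
Midpoints: P̄ = 45.35, Q̄ = 642.5.
ε = (ΔQ/ΔP)(P̄/Q̄) = (-359/8.7)(45.35/642.5).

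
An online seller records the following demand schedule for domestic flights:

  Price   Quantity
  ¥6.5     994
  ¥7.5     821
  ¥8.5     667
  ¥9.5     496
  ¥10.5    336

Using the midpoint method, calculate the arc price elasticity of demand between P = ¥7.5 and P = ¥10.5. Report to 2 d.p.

At P = 7.5, Q = 821; at P = 10.5, Q = 336.
ΔQ = -485, ΔP = 3.0. Midpoints: P̄ = 9.00, Q̄ = 578.5.
ε = (ΔQ/ΔP)(P̄/Q̄) = (-485/3.0)(9.00/578.5).

-2.52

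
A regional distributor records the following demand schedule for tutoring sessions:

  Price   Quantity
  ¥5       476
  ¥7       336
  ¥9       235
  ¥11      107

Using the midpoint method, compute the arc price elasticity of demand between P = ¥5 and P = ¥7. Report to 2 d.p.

At P = 5, Q = 476; at P = 7, Q = 336.
ΔQ = -140, ΔP = 2. Midpoints: P̄ = 6.00, Q̄ = 406.0.
ε = (ΔQ/ΔP)(P̄/Q̄) = (-140/2)(6.00/406.0).

-1.03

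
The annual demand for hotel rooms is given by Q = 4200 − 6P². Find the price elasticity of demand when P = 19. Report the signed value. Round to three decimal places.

At P = 19, Q = 2034.
dQ/dP = −12P = -228.
ε = (dQ/dP)(P/Q) = (-228)(19/2034).

-2.130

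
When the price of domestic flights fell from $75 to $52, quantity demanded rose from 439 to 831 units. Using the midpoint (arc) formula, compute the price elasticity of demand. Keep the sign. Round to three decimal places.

-1.704

ΔQ = 831 − 439 = 392; ΔP = 52 − 75 = -23.
Midpoints: P̄ = 63.50, Q̄ = 635.0.
ε = (ΔQ/ΔP)(P̄/Q̄) = (392/-23)(63.50/635.0).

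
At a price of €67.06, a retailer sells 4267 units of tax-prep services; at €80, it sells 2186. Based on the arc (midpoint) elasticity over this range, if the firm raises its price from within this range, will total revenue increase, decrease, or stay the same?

decrease

Arc ε = (-2081/12.94)(73.53/3226.5) ≈ -3.665.
|ε| = 3.66 > 1, so demand is elastic. A price rise therefore reduces total revenue.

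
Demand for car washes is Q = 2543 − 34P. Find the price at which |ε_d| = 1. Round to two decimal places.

37.40

For linear demand Q = a − bP, ε = −bP/(a − bP). |ε| = 1 when bP = a − bP, i.e. P = a/(2b).
P = 2543/(2·34) = 2543/68 = 37.3971.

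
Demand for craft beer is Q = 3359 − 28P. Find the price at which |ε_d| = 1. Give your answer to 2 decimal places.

For linear demand Q = a − bP, ε = −bP/(a − bP). |ε| = 1 when bP = a − bP, i.e. P = a/(2b).
P = 3359/(2·28) = 3359/56 = 59.9821.

59.98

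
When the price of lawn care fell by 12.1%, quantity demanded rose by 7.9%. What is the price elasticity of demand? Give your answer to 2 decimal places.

ε = %ΔQ / %ΔP = (7.9)/(-12.1) = -0.653.

-0.65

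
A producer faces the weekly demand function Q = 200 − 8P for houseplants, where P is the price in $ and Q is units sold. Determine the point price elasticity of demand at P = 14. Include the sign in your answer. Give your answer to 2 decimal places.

-1.27

At P = 14, Q = 88.
dQ/dP = −8.
ε = (dQ/dP)(P/Q) = (-8)(14/88).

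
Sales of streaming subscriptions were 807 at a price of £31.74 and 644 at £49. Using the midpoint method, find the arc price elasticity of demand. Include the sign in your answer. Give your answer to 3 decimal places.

-0.525

ΔQ = 644 − 807 = -163; ΔP = 49 − 31.74 = 17.26.
Midpoints: P̄ = 40.37, Q̄ = 725.5.
ε = (ΔQ/ΔP)(P̄/Q̄) = (-163/17.26)(40.37/725.5).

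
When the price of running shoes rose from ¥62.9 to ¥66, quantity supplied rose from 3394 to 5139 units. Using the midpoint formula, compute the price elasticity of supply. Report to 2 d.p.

ΔQ = 5139 − 3394 = 1745; ΔP = 66 − 62.9 = 3.1.
Midpoints: P̄ = 64.45, Q̄ = 4266.5.
ε_s = (ΔQ/ΔP)(P̄/Q̄) = (1745/3.1)(64.45/4266.5).

8.50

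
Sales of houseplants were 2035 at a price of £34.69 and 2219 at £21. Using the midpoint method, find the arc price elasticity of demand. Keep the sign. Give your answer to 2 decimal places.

-0.18

ΔQ = 2219 − 2035 = 184; ΔP = 21 − 34.69 = -13.69.
Midpoints: P̄ = 27.84, Q̄ = 2127.0.
ε = (ΔQ/ΔP)(P̄/Q̄) = (184/-13.69)(27.84/2127.0).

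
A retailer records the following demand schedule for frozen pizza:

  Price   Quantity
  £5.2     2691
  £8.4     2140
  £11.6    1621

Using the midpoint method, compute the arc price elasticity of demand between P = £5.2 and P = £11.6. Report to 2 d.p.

-0.65

At P = 5.2, Q = 2691; at P = 11.6, Q = 1621.
ΔQ = -1070, ΔP = 6.4. Midpoints: P̄ = 8.40, Q̄ = 2156.0.
ε = (ΔQ/ΔP)(P̄/Q̄) = (-1070/6.4)(8.40/2156.0).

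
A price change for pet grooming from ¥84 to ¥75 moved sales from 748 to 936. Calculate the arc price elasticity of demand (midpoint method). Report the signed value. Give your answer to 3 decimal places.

ΔQ = 936 − 748 = 188; ΔP = 75 − 84 = -9.
Midpoints: P̄ = 79.50, Q̄ = 842.0.
ε = (ΔQ/ΔP)(P̄/Q̄) = (188/-9)(79.50/842.0).

-1.972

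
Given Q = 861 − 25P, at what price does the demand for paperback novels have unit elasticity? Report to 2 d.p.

For linear demand Q = a − bP, ε = −bP/(a − bP). |ε| = 1 when bP = a − bP, i.e. P = a/(2b).
P = 861/(2·25) = 861/50 = 17.2200.

17.22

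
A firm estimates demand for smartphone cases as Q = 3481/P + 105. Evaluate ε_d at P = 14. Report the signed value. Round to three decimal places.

-0.703

At P = 14, Q = 353.643.
dQ/dP = −3481/P² = -17.760.
ε = (dQ/dP)(P/Q) = (-17.760)(14/353.643).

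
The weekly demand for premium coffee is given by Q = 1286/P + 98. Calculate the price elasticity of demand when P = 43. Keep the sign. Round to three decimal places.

At P = 43, Q = 127.907.
dQ/dP = −1286/P² = -0.696.
ε = (dQ/dP)(P/Q) = (-0.696)(43/127.907).
|ε| < 1, so demand is inelastic at this price.

-0.234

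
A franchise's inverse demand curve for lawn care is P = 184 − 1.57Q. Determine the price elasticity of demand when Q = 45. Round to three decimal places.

At Q = 45, P = 184 − 1.57(45) = 113.35.
dP/dQ = −1.57, so dQ/dP = 1/(−1.57) = -0.637.
ε = (dQ/dP)(P/Q) = (-0.637)(113.35/45).

-1.604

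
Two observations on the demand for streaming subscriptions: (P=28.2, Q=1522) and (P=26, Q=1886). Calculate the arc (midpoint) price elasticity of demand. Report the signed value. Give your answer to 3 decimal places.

-2.631

ΔQ = 1886 − 1522 = 364; ΔP = 26 − 28.2 = -2.2.
Midpoints: P̄ = 27.10, Q̄ = 1704.0.
ε = (ΔQ/ΔP)(P̄/Q̄) = (364/-2.2)(27.10/1704.0).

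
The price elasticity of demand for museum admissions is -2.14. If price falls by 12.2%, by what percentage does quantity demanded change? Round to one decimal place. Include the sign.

%ΔQ ≈ ε × %ΔP = (-2.14)(-12.2%) = 26.11%.

26.1%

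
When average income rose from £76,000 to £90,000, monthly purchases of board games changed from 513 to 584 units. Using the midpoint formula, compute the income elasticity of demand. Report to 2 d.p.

ΔQ = 71, ΔI = 14000. Midpoints: Ī = 83,000, Q̄ = 548.5.
ε_I = (ΔQ/ΔI)(Ī/Q̄) = (71/14000)(83000/548.5).

0.77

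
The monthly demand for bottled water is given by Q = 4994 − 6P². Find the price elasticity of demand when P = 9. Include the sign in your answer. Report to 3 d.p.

At P = 9, Q = 4508.
dQ/dP = −12P = -108.
ε = (dQ/dP)(P/Q) = (-108)(9/4508).

-0.216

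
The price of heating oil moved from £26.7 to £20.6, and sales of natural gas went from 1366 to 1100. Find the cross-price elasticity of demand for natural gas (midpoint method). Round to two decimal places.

ΔQ_x = 1100 − 1366 = -266; ΔP_y = 20.6 − 26.7 = -6.1.
Midpoints: P̄_y = 23.65, Q̄_x = 1233.0.
ε_xy = (ΔQ_x/ΔP_y)(P̄_y/Q̄_x) = (-266/-6.1)(23.65/1233.0).

0.84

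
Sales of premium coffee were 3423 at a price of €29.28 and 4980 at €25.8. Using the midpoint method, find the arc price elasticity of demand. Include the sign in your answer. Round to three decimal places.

ΔQ = 4980 − 3423 = 1557; ΔP = 25.8 − 29.28 = -3.48.
Midpoints: P̄ = 27.54, Q̄ = 4201.5.
ε = (ΔQ/ΔP)(P̄/Q̄) = (1557/-3.48)(27.54/4201.5).

-2.933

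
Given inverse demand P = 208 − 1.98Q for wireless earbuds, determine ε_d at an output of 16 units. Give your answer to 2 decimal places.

-5.57

At Q = 16, P = 208 − 1.98(16) = 176.32.
dP/dQ = −1.98, so dQ/dP = 1/(−1.98) = -0.505.
ε = (dQ/dP)(P/Q) = (-0.505)(176.32/16).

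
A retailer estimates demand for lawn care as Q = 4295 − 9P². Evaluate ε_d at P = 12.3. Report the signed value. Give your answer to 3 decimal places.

-0.928

At P = 12.3, Q = 2933.390.
dQ/dP = −18P = -221.400.
ε = (dQ/dP)(P/Q) = (-221.400)(12.3/2933.390).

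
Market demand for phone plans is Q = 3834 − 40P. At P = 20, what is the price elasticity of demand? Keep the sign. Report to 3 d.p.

At P = 20, Q = 3034.
dQ/dP = −40.
ε = (dQ/dP)(P/Q) = (-40)(20/3034).

-0.264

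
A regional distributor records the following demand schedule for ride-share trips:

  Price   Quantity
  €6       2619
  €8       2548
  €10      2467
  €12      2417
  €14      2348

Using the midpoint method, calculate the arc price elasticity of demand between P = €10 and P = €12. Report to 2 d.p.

-0.11

At P = 10, Q = 2467; at P = 12, Q = 2417.
ΔQ = -50, ΔP = 2. Midpoints: P̄ = 11.00, Q̄ = 2442.0.
ε = (ΔQ/ΔP)(P̄/Q̄) = (-50/2)(11.00/2442.0).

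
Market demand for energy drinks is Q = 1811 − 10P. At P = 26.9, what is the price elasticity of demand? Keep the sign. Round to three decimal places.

At P = 26.9, Q = 1542.
dQ/dP = −10.
ε = (dQ/dP)(P/Q) = (-10)(26.9/1542).
|ε| < 1, so demand is inelastic at this price.

-0.174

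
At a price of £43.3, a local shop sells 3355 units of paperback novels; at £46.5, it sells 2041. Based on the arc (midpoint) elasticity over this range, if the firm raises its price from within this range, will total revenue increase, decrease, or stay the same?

Arc ε = (-1314/3.2)(44.90/2698.0) ≈ -6.834.
|ε| = 6.83 > 1, so demand is elastic. A price rise therefore reduces total revenue.

decrease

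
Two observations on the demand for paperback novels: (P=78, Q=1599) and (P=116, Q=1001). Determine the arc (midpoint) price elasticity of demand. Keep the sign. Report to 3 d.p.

ΔQ = 1001 − 1599 = -598; ΔP = 116 − 78 = 38.
Midpoints: P̄ = 97.00, Q̄ = 1300.0.
ε = (ΔQ/ΔP)(P̄/Q̄) = (-598/38)(97.00/1300.0).

-1.174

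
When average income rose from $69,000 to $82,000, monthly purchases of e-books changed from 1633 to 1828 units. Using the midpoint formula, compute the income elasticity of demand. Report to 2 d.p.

0.65

ΔQ = 195, ΔI = 13000. Midpoints: Ī = 75,500, Q̄ = 1730.5.
ε_I = (ΔQ/ΔI)(Ī/Q̄) = (195/13000)(75500/1730.5).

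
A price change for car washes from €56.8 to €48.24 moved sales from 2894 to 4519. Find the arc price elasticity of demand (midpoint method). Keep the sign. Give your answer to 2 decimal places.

ΔQ = 4519 − 2894 = 1625; ΔP = 48.24 − 56.8 = -8.56.
Midpoints: P̄ = 52.52, Q̄ = 3706.5.
ε = (ΔQ/ΔP)(P̄/Q̄) = (1625/-8.56)(52.52/3706.5).

-2.69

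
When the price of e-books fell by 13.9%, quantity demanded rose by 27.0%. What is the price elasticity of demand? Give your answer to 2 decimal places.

-1.94

ε = %ΔQ / %ΔP = (27.0)/(-13.9) = -1.942.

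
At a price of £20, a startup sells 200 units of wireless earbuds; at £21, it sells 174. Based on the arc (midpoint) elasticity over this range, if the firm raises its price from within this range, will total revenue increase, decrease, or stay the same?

Arc ε = (-26/1)(20.50/187.0) ≈ -2.850.
|ε| = 2.85 > 1, so demand is elastic. A price rise therefore reduces total revenue.

decrease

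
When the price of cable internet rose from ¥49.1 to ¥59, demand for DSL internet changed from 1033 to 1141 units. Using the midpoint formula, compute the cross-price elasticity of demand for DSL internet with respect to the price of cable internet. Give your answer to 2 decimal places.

0.54

ΔQ_x = 1141 − 1033 = 108; ΔP_y = 59 − 49.1 = 9.9.
Midpoints: P̄_y = 54.05, Q̄_x = 1087.0.
ε_xy = (ΔQ_x/ΔP_y)(P̄_y/Q̄_x) = (108/9.9)(54.05/1087.0).
ε_xy > 0, so the goods are substitutes.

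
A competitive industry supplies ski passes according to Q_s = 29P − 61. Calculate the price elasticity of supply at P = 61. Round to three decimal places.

At P = 61, Q_s = 1708.
dQ_s/dP = 29.
ε_s = (dQ_s/dP)(P/Q_s) = (29)(61/1708).

1.036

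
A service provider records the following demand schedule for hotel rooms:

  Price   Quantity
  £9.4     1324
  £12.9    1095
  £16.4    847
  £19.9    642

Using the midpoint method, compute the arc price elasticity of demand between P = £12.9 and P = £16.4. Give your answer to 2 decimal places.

-1.07

At P = 12.9, Q = 1095; at P = 16.4, Q = 847.
ΔQ = -248, ΔP = 3.5. Midpoints: P̄ = 14.65, Q̄ = 971.0.
ε = (ΔQ/ΔP)(P̄/Q̄) = (-248/3.5)(14.65/971.0).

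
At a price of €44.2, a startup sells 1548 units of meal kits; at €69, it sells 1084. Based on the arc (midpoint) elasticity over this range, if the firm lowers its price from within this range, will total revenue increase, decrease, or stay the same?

Arc ε = (-464/24.8)(56.60/1316.0) ≈ -0.805.
|ε| = 0.80 < 1, so demand is inelastic. A price cut therefore reduces total revenue.

decrease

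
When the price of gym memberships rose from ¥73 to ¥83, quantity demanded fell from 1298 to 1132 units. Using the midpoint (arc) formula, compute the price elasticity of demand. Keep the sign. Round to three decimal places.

ΔQ = 1132 − 1298 = -166; ΔP = 83 − 73 = 10.
Midpoints: P̄ = 78.00, Q̄ = 1215.0.
ε = (ΔQ/ΔP)(P̄/Q̄) = (-166/10)(78.00/1215.0).

-1.066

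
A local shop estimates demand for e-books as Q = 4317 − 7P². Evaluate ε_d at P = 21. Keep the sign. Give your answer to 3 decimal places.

-5.020

At P = 21, Q = 1230.
dQ/dP = −14P = -294.
ε = (dQ/dP)(P/Q) = (-294)(21/1230).
|ε| > 1, so demand is elastic at this price.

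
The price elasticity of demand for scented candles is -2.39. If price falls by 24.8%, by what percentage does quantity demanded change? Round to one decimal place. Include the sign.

%ΔQ ≈ ε × %ΔP = (-2.39)(-24.8%) = 59.27%.

59.3%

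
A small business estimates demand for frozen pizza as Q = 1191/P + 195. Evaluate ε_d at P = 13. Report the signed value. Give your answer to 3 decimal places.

-0.320

At P = 13, Q = 286.615.
dQ/dP = −1191/P² = -7.047.
ε = (dQ/dP)(P/Q) = (-7.047)(13/286.615).
|ε| < 1, so demand is inelastic at this price.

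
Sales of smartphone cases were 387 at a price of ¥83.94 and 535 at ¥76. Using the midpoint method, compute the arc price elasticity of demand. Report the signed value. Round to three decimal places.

-3.233

ΔQ = 535 − 387 = 148; ΔP = 76 − 83.94 = -7.94.
Midpoints: P̄ = 79.97, Q̄ = 461.0.
ε = (ΔQ/ΔP)(P̄/Q̄) = (148/-7.94)(79.97/461.0).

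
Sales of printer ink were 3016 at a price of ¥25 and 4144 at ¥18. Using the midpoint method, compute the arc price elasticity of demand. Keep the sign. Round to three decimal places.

-0.968

ΔQ = 4144 − 3016 = 1128; ΔP = 18 − 25 = -7.
Midpoints: P̄ = 21.50, Q̄ = 3580.0.
ε = (ΔQ/ΔP)(P̄/Q̄) = (1128/-7)(21.50/3580.0).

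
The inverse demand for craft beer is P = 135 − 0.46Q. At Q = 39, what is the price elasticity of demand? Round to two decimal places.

At Q = 39, P = 135 − 0.46(39) = 117.06.
dP/dQ = −0.46, so dQ/dP = 1/(−0.46) = -2.174.
ε = (dQ/dP)(P/Q) = (-2.174)(117.06/39).

-6.53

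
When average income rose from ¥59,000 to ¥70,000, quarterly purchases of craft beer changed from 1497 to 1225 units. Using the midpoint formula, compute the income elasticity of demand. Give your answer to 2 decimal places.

-1.17

ΔQ = -272, ΔI = 11000. Midpoints: Ī = 64,500, Q̄ = 1361.0.
ε_I = (ΔQ/ΔI)(Ī/Q̄) = (-272/11000)(64500/1361.0).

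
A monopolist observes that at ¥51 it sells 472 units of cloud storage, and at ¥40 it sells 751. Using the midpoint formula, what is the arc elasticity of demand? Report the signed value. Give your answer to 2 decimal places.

ΔQ = 751 − 472 = 279; ΔP = 40 − 51 = -11.
Midpoints: P̄ = 45.50, Q̄ = 611.5.
ε = (ΔQ/ΔP)(P̄/Q̄) = (279/-11)(45.50/611.5).

-1.89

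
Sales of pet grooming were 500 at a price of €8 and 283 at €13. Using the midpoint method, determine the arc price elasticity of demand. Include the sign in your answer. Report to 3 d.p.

ΔQ = 283 − 500 = -217; ΔP = 13 − 8 = 5.
Midpoints: P̄ = 10.50, Q̄ = 391.5.
ε = (ΔQ/ΔP)(P̄/Q̄) = (-217/5)(10.50/391.5).

-1.164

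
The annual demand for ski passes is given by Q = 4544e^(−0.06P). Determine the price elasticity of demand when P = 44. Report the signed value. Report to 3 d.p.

At P = 44, Q = 324.266.
dQ/dP = −0.06·4544e^(−0.06P) = −0.06Q = -19.456.
ε = (dQ/dP)(P/Q) = (-19.456)(44/324.266).

-2.640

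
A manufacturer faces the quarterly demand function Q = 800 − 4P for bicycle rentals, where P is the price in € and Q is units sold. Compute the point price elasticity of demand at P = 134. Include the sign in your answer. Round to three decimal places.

-2.030

At P = 134, Q = 264.
dQ/dP = −4.
ε = (dQ/dP)(P/Q) = (-4)(134/264).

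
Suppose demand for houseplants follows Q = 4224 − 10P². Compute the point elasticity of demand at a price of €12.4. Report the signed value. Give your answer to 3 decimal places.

-1.145

At P = 12.4, Q = 2686.400.
dQ/dP = −20P = -248.
ε = (dQ/dP)(P/Q) = (-248)(12.4/2686.400).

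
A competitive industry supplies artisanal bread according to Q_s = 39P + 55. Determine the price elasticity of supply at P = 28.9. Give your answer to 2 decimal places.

0.95

At P = 28.9, Q_s = 1182.10.
dQ_s/dP = 39.
ε_s = (dQ_s/dP)(P/Q_s) = (39)(28.9/1182.10).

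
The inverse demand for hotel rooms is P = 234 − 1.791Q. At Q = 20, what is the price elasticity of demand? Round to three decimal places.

-5.533

At Q = 20, P = 234 − 1.791(20) = 198.18.
dP/dQ = −1.791, so dQ/dP = 1/(−1.791) = -0.558.
ε = (dQ/dP)(P/Q) = (-0.558)(198.18/20).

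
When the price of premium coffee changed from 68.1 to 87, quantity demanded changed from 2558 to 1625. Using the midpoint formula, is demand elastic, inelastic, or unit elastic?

elastic

Arc ε ≈ -1.830.
|ε| = 1.83 > 1.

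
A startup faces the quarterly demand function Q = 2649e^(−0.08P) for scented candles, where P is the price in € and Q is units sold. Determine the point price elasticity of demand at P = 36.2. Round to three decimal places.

-2.896

At P = 36.2, Q = 146.341.
dQ/dP = −0.08·2649e^(−0.08P) = −0.08Q = -11.707.
ε = (dQ/dP)(P/Q) = (-11.707)(36.2/146.341).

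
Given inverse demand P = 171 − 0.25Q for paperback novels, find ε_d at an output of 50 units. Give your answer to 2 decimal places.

At Q = 50, P = 171 − 0.25(50) = 158.50.
dP/dQ = −0.25, so dQ/dP = 1/(−0.25) = -4.000.
ε = (dQ/dP)(P/Q) = (-4.000)(158.50/50).

-12.68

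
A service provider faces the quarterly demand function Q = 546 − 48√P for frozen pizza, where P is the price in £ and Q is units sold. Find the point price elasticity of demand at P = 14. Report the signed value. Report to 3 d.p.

-0.245

At P = 14, Q = 366.400.
dQ/dP = −48/(2√P) = -6.414.
ε = (dQ/dP)(P/Q) = (-6.414)(14/366.400).
|ε| < 1, so demand is inelastic at this price.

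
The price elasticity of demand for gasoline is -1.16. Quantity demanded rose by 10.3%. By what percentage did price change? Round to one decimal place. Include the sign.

%ΔP ≈ %ΔQ / ε = (10.3%)/(-1.16) = -8.88%.

-8.9%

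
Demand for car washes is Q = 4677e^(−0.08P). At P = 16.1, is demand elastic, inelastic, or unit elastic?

Q = 1290.019, dQ/dP = -103.202.
ε = (dQ/dP)(P/Q) ≈ -1.288.
|ε| = 1.29 > 1.

elastic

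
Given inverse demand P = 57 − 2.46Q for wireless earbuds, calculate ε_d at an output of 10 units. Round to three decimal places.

At Q = 10, P = 57 − 2.46(10) = 32.40.
dP/dQ = −2.46, so dQ/dP = 1/(−2.46) = -0.407.
ε = (dQ/dP)(P/Q) = (-0.407)(32.40/10).

-1.317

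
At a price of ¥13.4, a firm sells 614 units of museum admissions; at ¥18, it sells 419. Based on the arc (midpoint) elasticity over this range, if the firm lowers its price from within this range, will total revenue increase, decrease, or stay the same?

Arc ε = (-195/4.6)(15.70/516.5) ≈ -1.289.
|ε| = 1.29 > 1, so demand is elastic. A price cut therefore raises total revenue.

increase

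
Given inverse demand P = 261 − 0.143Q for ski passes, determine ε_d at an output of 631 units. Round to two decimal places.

At Q = 631, P = 261 − 0.143(631) = 170.77.
dP/dQ = −0.143, so dQ/dP = 1/(−0.143) = -6.993.
ε = (dQ/dP)(P/Q) = (-6.993)(170.77/631).

-1.89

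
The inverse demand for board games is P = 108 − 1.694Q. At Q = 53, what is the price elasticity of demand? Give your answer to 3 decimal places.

At Q = 53, P = 108 − 1.694(53) = 18.22.
dP/dQ = −1.694, so dQ/dP = 1/(−1.694) = -0.590.
ε = (dQ/dP)(P/Q) = (-0.590)(18.22/53).

-0.203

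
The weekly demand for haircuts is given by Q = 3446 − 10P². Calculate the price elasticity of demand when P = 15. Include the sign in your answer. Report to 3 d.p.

-3.763

At P = 15, Q = 1196.
dQ/dP = −20P = -300.
ε = (dQ/dP)(P/Q) = (-300)(15/1196).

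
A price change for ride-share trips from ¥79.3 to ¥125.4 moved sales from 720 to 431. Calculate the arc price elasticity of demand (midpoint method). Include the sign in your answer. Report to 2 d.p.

-1.11

ΔQ = 431 − 720 = -289; ΔP = 125.4 − 79.3 = 46.1.
Midpoints: P̄ = 102.35, Q̄ = 575.5.
ε = (ΔQ/ΔP)(P̄/Q̄) = (-289/46.1)(102.35/575.5).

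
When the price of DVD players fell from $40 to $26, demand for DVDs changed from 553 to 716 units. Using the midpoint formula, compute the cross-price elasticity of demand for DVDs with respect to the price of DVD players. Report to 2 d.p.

-0.61

ΔQ_x = 716 − 553 = 163; ΔP_y = 26 − 40 = -14.
Midpoints: P̄_y = 33.00, Q̄_x = 634.5.
ε_xy = (ΔQ_x/ΔP_y)(P̄_y/Q̄_x) = (163/-14)(33.00/634.5).
ε_xy < 0, so the goods are complements.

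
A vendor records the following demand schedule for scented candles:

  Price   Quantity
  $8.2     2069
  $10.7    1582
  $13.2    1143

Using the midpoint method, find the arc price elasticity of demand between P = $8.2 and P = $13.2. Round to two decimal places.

At P = 8.2, Q = 2069; at P = 13.2, Q = 1143.
ΔQ = -926, ΔP = 5.0. Midpoints: P̄ = 10.70, Q̄ = 1606.0.
ε = (ΔQ/ΔP)(P̄/Q̄) = (-926/5.0)(10.70/1606.0).

-1.23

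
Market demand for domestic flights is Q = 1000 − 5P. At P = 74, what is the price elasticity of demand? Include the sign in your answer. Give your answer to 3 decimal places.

At P = 74, Q = 630.
dQ/dP = −5.
ε = (dQ/dP)(P/Q) = (-5)(74/630).

-0.587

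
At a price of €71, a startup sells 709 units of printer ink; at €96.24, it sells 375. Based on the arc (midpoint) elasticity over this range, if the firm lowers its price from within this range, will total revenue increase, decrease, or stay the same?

Arc ε = (-334/25.24)(83.62/542.0) ≈ -2.042.
|ε| = 2.04 > 1, so demand is elastic. A price cut therefore raises total revenue.

increase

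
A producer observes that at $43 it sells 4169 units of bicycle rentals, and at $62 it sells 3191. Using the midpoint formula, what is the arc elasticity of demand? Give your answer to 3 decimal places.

-0.734

ΔQ = 3191 − 4169 = -978; ΔP = 62 − 43 = 19.
Midpoints: P̄ = 52.50, Q̄ = 3680.0.
ε = (ΔQ/ΔP)(P̄/Q̄) = (-978/19)(52.50/3680.0).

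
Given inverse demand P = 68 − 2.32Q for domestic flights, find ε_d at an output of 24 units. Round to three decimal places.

At Q = 24, P = 68 − 2.32(24) = 12.32.
dP/dQ = −2.32, so dQ/dP = 1/(−2.32) = -0.431.
ε = (dQ/dP)(P/Q) = (-0.431)(12.32/24).

-0.221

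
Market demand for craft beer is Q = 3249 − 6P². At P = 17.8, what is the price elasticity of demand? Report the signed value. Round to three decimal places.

-2.821

At P = 17.8, Q = 1347.960.
dQ/dP = −12P = -213.600.
ε = (dQ/dP)(P/Q) = (-213.600)(17.8/1347.960).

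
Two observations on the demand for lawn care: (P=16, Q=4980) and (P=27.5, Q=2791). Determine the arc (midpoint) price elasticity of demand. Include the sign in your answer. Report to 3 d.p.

ΔQ = 2791 − 4980 = -2189; ΔP = 27.5 − 16 = 11.5.
Midpoints: P̄ = 21.75, Q̄ = 3885.5.
ε = (ΔQ/ΔP)(P̄/Q̄) = (-2189/11.5)(21.75/3885.5).

-1.066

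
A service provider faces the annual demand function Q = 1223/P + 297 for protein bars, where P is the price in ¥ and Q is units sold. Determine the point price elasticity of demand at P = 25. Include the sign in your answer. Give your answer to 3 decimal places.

At P = 25, Q = 345.920.
dQ/dP = −1223/P² = -1.957.
ε = (dQ/dP)(P/Q) = (-1.957)(25/345.920).

-0.141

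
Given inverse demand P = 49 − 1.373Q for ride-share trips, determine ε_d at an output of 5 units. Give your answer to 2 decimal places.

-6.14

At Q = 5, P = 49 − 1.373(5) = 42.13.
dP/dQ = −1.373, so dQ/dP = 1/(−1.373) = -0.728.
ε = (dQ/dP)(P/Q) = (-0.728)(42.13/5).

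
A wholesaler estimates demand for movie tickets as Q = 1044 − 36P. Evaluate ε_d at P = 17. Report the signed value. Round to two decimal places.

At P = 17, Q = 432.
dQ/dP = −36.
ε = (dQ/dP)(P/Q) = (-36)(17/432).

-1.42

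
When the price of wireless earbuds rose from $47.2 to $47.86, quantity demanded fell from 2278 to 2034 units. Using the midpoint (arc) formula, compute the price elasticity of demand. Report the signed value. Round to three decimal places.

ΔQ = 2034 − 2278 = -244; ΔP = 47.86 − 47.2 = 0.66.
Midpoints: P̄ = 47.53, Q̄ = 2156.0.
ε = (ΔQ/ΔP)(P̄/Q̄) = (-244/0.66)(47.53/2156.0).

-8.150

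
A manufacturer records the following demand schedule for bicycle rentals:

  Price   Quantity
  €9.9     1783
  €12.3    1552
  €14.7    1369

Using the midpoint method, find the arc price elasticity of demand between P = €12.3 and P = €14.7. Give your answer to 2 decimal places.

-0.70

At P = 12.3, Q = 1552; at P = 14.7, Q = 1369.
ΔQ = -183, ΔP = 2.4. Midpoints: P̄ = 13.50, Q̄ = 1460.5.
ε = (ΔQ/ΔP)(P̄/Q̄) = (-183/2.4)(13.50/1460.5).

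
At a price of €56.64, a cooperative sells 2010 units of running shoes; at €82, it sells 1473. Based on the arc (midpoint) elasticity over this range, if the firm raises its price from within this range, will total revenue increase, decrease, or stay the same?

increase

Arc ε = (-537/25.36)(69.32/1741.5) ≈ -0.843.
|ε| = 0.84 < 1, so demand is inelastic. A price rise therefore raises total revenue.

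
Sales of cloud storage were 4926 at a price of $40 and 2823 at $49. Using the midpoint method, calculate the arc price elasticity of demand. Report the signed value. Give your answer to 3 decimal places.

-2.684

ΔQ = 2823 − 4926 = -2103; ΔP = 49 − 40 = 9.
Midpoints: P̄ = 44.50, Q̄ = 3874.5.
ε = (ΔQ/ΔP)(P̄/Q̄) = (-2103/9)(44.50/3874.5).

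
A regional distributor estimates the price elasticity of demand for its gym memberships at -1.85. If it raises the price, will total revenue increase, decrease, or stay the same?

|ε| = 1.85 > 1, so demand is elastic. A price rise therefore reduces total revenue.

decrease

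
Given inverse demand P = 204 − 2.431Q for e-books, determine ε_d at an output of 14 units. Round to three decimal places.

At Q = 14, P = 204 − 2.431(14) = 169.97.
dP/dQ = −2.431, so dQ/dP = 1/(−2.431) = -0.411.
ε = (dQ/dP)(P/Q) = (-0.411)(169.97/14).

-4.994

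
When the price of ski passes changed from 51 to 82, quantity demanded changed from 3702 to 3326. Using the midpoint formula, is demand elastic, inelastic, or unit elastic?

inelastic

Arc ε ≈ -0.230.
|ε| = 0.23 < 1.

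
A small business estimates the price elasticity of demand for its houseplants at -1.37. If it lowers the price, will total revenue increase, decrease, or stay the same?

increase

|ε| = 1.37 > 1, so demand is elastic. A price cut therefore raises total revenue.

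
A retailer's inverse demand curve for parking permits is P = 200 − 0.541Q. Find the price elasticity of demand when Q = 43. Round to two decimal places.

At Q = 43, P = 200 − 0.541(43) = 176.74.
dP/dQ = −0.541, so dQ/dP = 1/(−0.541) = -1.848.
ε = (dQ/dP)(P/Q) = (-1.848)(176.74/43).

-7.60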